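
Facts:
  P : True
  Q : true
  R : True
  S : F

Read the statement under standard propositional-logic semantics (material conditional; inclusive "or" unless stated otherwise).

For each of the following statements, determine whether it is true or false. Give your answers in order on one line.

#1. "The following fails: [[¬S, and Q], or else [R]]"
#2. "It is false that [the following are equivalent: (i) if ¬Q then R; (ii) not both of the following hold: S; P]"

#1 False, #2 False

#1: Formalization: ¬((¬S ∧ Q) ∨ R)

¬S = ¬F = T
¬S ∧ Q = T ∧ T = T
(¬S ∧ Q) ∨ R = T ∨ T = T
¬((¬S ∧ Q) ∨ R) = ¬T = F
So #1 is false.

#2: Parsed as ¬((¬Q → R) ↔ (S ↑ P))

¬Q = ¬T = F
¬Q → R = F → T = T
S ↑ P = F ↑ T = T
(¬Q → R) ↔ (S ↑ P) = T ↔ T = T
¬((¬Q → R) ↔ (S ↑ P)) = ¬T = F
So #2 is false.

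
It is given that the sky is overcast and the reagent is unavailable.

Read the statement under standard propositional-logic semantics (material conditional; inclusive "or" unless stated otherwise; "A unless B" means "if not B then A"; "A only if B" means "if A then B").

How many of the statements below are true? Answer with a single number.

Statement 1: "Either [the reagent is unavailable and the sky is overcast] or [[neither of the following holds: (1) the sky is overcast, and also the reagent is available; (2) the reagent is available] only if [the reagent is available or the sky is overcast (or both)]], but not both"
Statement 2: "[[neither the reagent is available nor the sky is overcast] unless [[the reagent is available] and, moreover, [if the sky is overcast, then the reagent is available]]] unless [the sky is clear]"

0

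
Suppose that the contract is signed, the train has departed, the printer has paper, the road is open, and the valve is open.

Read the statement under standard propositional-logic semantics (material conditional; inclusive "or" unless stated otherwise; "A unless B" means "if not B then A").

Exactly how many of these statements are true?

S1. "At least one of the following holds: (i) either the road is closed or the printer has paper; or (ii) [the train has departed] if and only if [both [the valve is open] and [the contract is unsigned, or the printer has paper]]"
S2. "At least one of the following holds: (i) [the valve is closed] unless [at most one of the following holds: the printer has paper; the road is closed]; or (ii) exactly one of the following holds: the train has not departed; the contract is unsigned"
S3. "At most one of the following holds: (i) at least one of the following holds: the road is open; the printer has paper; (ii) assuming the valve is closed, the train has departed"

Let S = "the road is closed" (F), R = "the printer has paper" (T), Q = "the train has departed" (T), U = "the valve is open" (T), P = "the contract is signed" (T).

S1: In symbols: (S | R) | (Q <-> (U & (~P | R)))

S | R = F | T = T
~P = ~T = F
~P | R = F | T = T
U & (~P | R) = T & T = T
Q <-> (U & (~P | R)) = T <-> T = T
(S | R) | (Q <-> (U & (~P | R))) = T | T = T
Hence S1 is true.

S2: This is (~U | (R nand S)) | (~Q xor ~P).

~U = ~T = F
R nand S = T nand F = T
~U | (R nand S) = F | T = T
~Q = ~T = F
~P = ~T = F
~Q xor ~P = F xor F = F
(~U | (R nand S)) | (~Q xor ~P) = T | F = T
So S2 is true.

S3: This is (~S | R) nand (~U -> Q).

~S = ~F = T
~S | R = T | T = T
~U = ~T = F
~U -> Q = F -> T = T
(~S | R) nand (~U -> Q) = T nand T = F
So S3 is false.

True statements: 2.

2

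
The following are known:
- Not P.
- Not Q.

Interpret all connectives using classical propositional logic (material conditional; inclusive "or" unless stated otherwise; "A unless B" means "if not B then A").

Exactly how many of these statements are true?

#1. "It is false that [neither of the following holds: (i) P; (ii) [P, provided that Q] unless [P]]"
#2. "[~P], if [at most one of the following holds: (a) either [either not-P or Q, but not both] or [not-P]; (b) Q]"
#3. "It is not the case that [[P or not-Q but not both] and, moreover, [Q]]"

3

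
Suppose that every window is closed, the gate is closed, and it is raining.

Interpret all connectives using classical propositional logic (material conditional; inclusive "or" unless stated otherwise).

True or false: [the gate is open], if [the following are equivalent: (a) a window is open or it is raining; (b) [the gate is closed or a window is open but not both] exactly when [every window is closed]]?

Let P = "a window is open" (False), R = "it is raining" (True), Q = "the gate is open" (False).
This is ((P or R) iff ((not Q xor P) iff not P)) -> Q.

P or R = False or True = True
not Q = not False = True
not Q xor P = True xor False = True
not P = not False = True
(not Q xor P) iff not P = True iff True = True
(P or R) iff ((not Q xor P) iff not P) = True iff True = True
((P or R) iff ((not Q xor P) iff not P)) -> Q = True -> False = False

False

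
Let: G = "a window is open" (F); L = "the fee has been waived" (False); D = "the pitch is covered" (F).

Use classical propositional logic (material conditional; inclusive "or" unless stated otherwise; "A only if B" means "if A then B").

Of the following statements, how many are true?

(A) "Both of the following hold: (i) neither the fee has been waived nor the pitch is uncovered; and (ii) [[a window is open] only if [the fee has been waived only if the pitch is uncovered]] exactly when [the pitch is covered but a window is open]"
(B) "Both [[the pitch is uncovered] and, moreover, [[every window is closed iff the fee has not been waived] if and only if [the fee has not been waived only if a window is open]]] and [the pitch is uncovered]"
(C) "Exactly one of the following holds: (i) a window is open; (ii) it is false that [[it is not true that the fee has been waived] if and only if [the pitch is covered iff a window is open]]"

0

(A): In symbols: (L nor not D) and ((G -> (L -> not D)) iff (D and G))

not D = not False = True
L nor not D = False nor True = False
not D = not False = True
L -> not D = False -> True = True
G -> (L -> not D) = False -> True = True
D and G = False and False = False
(G -> (L -> not D)) iff (D and G) = True iff False = False
(L nor not D) and ((G -> (L -> not D)) iff (D and G)) = False and False = False
Hence (A) is false.

(B): Formalization: (not D and ((not G iff not L) iff (not L -> G))) and not D

not D = not False = True
not G = not False = True
not L = not False = True
not G iff not L = True iff True = True
not L = not False = True
not L -> G = True -> False = False
(not G iff not L) iff (not L -> G) = True iff False = False
not D and ((not G iff not L) iff (not L -> G)) = True and False = False
not D = not False = True
(not D and ((not G iff not L) iff (not L -> G))) and not D = False and True = False
So (B) is false.

(C): Formalization: G xor not (not L iff (D iff G))

not L = not False = True
D iff G = False iff False = True
not L iff (D iff G) = True iff True = True
not (not L iff (D iff G)) = not True = False
G xor not (not L iff (D iff G)) = False xor False = False
Thus (C) is false.

True statements: 0 (none).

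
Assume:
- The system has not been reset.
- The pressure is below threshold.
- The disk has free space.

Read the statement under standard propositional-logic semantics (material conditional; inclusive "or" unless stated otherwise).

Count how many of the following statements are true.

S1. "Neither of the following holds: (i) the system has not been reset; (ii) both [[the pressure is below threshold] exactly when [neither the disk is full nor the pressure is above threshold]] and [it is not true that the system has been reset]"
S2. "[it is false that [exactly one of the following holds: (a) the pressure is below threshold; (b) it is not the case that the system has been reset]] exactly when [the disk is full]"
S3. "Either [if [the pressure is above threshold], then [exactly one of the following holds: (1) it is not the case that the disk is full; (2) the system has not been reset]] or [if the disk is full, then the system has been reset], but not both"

0

Let P = "the system has been reset" (False), Q = "the pressure is above threshold" (False), R = "the disk is full" (False).

S1: Parsed as not P nor ((not Q iff (R nor Q)) and not P)

not P = not False = True
not Q = not False = True
R nor Q = False nor False = True
not Q iff (R nor Q) = True iff True = True
not P = not False = True
(not Q iff (R nor Q)) and not P = True and True = True
not P nor ((not Q iff (R nor Q)) and not P) = True nor True = False
Thus S1 is false.

S2: In symbols: not (not Q xor not P) iff R

not Q = not False = True
not P = not False = True
not Q xor not P = True xor True = False
not (not Q xor not P) = not False = True
not (not Q xor not P) iff R = True iff False = False
So S2 is false.

S3: This is (Q -> (not R xor not P)) xor (R -> P).

not R = not False = True
not P = not False = True
not R xor not P = True xor True = False
Q -> (not R xor not P) = False -> False = True
R -> P = False -> False = True
(Q -> (not R xor not P)) xor (R -> P) = True xor True = False
Hence S3 is false.

Count: 0.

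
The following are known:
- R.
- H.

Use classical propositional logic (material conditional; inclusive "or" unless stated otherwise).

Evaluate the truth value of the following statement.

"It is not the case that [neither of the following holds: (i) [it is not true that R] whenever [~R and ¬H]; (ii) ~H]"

This is not (((not R and not H) -> not R) nor not H).

not R = not True = False
not H = not True = False
not R and not H = False and False = False
not R = not True = False
(not R and not H) -> not R = False -> False = True
not H = not True = False
((not R and not H) -> not R) nor not H = True nor False = False
not (((not R and not H) -> not R) nor not H) = not False = True

True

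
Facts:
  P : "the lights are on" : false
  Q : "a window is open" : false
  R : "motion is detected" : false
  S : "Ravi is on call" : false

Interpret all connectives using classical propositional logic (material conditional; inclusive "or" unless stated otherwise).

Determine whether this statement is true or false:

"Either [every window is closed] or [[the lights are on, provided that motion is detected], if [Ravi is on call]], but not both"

False.

Values: Q=F, S=F, R=F, P=F.
This is ~Q xor (S -> (R -> P)).

~Q = ~F = T
R -> P = F -> F = T
S -> (R -> P) = F -> T = T
~Q xor (S -> (R -> P)) = T xor T = F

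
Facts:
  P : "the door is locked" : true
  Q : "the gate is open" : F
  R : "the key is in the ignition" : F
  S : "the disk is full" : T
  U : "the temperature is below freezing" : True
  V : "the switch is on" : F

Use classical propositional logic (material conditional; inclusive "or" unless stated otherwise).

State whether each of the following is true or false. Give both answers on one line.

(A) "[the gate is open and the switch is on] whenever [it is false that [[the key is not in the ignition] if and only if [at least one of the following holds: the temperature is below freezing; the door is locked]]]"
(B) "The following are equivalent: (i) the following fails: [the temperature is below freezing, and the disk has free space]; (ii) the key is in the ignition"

(A) true; (B) false

(A): Parsed as ¬(¬R ↔ (U ∨ P)) → (Q ∧ V)

¬R = ¬F = T
U ∨ P = T ∨ T = T
¬R ↔ (U ∨ P) = T ↔ T = T
¬(¬R ↔ (U ∨ P)) = ¬T = F
Q ∧ V = F ∧ F = F
¬(¬R ↔ (U ∨ P)) → (Q ∧ V) = F → F = T
Hence (A) is true.

(B): This is ¬(U ∧ ¬S) ↔ R.

¬S = ¬T = F
U ∧ ¬S = T ∧ F = F
¬(U ∧ ¬S) = ¬F = T
¬(U ∧ ¬S) ↔ R = T ↔ F = F
Hence (B) is false.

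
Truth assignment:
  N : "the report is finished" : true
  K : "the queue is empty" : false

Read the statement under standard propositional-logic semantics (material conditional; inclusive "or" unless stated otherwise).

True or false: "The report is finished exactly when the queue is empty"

Values: N=True, K=False.
Formalization: N iff K

N iff K = True iff False = False

False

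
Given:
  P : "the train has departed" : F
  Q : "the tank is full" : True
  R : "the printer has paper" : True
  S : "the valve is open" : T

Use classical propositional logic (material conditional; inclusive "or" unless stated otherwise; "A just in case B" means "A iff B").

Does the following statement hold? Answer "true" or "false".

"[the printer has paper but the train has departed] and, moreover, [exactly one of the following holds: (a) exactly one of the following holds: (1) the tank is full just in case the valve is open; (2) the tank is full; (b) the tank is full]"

False.

Values: R=T, P=F, Q=T, S=T.
This is (R & P) & (((Q <-> S) xor Q) xor Q).

R & P = T & F = F
Q <-> S = T <-> T = T
(Q <-> S) xor Q = T xor T = F
((Q <-> S) xor Q) xor Q = F xor T = T
(R & P) & (((Q <-> S) xor Q) xor Q) = F & T = F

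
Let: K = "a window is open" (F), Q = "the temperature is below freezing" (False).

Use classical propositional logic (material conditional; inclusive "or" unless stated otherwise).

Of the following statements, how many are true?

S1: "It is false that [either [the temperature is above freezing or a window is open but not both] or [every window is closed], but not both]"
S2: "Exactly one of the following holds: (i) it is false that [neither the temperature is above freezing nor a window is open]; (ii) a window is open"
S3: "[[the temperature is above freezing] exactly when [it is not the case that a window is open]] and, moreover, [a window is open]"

S1: In symbols: ~((~Q xor K) xor ~K)

~Q = ~F = T
~Q xor K = T xor F = T
~K = ~F = T
(~Q xor K) xor ~K = T xor T = F
~((~Q xor K) xor ~K) = ~F = T
Thus S1 is true.

S2: In symbols: ~(~Q nor K) xor K

~Q = ~F = T
~Q nor K = T nor F = F
~(~Q nor K) = ~F = T
~(~Q nor K) xor K = T xor F = T
So S2 is true.

S3: In symbols: (~Q <-> ~K) & K

~Q = ~F = T
~K = ~F = T
~Q <-> ~K = T <-> T = T
(~Q <-> ~K) & K = T & F = F
So S3 is false.

2 of the 3 statements are true.

2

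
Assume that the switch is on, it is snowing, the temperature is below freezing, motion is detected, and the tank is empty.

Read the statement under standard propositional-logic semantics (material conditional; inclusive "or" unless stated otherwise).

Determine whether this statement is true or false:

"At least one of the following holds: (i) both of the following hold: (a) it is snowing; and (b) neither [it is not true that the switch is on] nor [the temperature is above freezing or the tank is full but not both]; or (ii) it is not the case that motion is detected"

The statement is true.

Let Q = "it is snowing" (True), P = "the switch is on" (True), R = "the temperature is below freezing" (True), U = "the tank is full" (False), S = "motion is detected" (True).
This is (Q and (not P nor (not R xor U))) or not S.

not P = not True = False
not R = not True = False
not R xor U = False xor False = False
not P nor (not R xor U) = False nor False = True
Q and (not P nor (not R xor U)) = True and True = True
not S = not True = False
(Q and (not P nor (not R xor U))) or not S = True or False = True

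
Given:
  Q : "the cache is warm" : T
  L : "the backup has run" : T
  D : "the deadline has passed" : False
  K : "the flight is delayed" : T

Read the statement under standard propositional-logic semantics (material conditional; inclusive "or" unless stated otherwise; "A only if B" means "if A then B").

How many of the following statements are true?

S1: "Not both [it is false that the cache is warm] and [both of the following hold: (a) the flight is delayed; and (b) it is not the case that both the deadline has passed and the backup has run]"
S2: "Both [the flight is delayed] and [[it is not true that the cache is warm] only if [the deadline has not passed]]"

S1: This is not Q nand (K and (D nand L)).

not Q = not True = False
D nand L = False nand True = True
K and (D nand L) = True and True = True
not Q nand (K and (D nand L)) = False nand True = True
Hence S1 is true.

S2: Formalization: K and (not Q -> not D)

not Q = not True = False
not D = not False = True
not Q -> not D = False -> True = True
K and (not Q -> not D) = True and True = True
So S2 is true.

Count: 2.

2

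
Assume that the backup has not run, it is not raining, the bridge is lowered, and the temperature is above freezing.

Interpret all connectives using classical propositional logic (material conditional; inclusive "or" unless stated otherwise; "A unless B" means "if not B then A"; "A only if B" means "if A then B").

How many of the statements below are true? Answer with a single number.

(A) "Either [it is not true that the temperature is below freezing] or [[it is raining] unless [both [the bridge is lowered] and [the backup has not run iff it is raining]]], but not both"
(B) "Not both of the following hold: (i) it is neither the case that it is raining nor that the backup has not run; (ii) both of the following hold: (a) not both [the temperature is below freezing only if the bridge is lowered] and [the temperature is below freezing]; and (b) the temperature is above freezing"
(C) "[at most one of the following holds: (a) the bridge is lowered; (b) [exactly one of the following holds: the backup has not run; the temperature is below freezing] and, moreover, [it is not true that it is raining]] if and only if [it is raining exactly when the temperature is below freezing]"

Let W = "the temperature is below freezing" (F), L = "it is raining" (F), Q = "the bridge is raised" (F), S = "the backup has run" (F).

(A): Formalization: ¬W ⊕ (L ∨ (¬Q ∧ (¬S ↔ L)))

¬W = ¬F = T
¬Q = ¬F = T
¬S = ¬F = T
¬S ↔ L = T ↔ F = F
¬Q ∧ (¬S ↔ L) = T ∧ F = F
L ∨ (¬Q ∧ (¬S ↔ L)) = F ∨ F = F
¬W ⊕ (L ∨ (¬Q ∧ (¬S ↔ L))) = T ⊕ F = T
So (A) is true.

(B): This is (L ↓ ¬S) ↑ (((W → ¬Q) ↑ W) ∧ ¬W).

¬S = ¬F = T
L ↓ ¬S = F ↓ T = F
¬Q = ¬F = T
W → ¬Q = F → T = T
(W → ¬Q) ↑ W = T ↑ F = T
¬W = ¬F = T
((W → ¬Q) ↑ W) ∧ ¬W = T ∧ T = T
(L ↓ ¬S) ↑ (((W → ¬Q) ↑ W) ∧ ¬W) = F ↑ T = T
Hence (B) is true.

(C): In symbols: (¬Q ↑ ((¬S ⊕ W) ∧ ¬L)) ↔ (L ↔ W)

¬Q = ¬F = T
¬S = ¬F = T
¬S ⊕ W = T ⊕ F = T
¬L = ¬F = T
(¬S ⊕ W) ∧ ¬L = T ∧ T = T
¬Q ↑ ((¬S ⊕ W) ∧ ¬L) = T ↑ T = F
L ↔ W = F ↔ F = T
(¬Q ↑ ((¬S ⊕ W) ∧ ¬L)) ↔ (L ↔ W) = F ↔ T = F
Thus (C) is false.

2 of the 3 statements are true.

2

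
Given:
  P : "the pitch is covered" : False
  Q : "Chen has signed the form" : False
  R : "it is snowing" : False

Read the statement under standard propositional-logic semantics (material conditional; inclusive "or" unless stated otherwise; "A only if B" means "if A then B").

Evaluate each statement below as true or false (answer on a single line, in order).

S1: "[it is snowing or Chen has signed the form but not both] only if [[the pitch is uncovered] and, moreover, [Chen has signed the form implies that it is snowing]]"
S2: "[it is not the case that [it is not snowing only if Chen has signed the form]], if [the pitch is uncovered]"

S1: Parsed as (R xor Q) -> (not P and (Q -> R))

R xor Q = False xor False = False
not P = not False = True
Q -> R = False -> False = True
not P and (Q -> R) = True and True = True
(R xor Q) -> (not P and (Q -> R)) = False -> True = True
Hence S1 is true.

S2: In symbols: not P -> not (not R -> Q)

not P = not False = True
not R = not False = True
not R -> Q = True -> False = False
not (not R -> Q) = not False = True
not P -> not (not R -> Q) = True -> True = True
So S2 is true.

S1 True / S2 True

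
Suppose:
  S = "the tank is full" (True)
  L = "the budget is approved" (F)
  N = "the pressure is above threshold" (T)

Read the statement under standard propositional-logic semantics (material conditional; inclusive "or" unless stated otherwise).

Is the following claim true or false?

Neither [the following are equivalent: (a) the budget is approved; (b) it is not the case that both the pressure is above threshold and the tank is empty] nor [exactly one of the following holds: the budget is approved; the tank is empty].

true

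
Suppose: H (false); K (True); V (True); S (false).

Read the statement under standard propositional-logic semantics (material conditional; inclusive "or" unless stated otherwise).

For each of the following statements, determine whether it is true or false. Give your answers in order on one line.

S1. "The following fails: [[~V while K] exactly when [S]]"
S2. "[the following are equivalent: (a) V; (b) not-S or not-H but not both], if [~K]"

S1: This is not ((not V and K) iff S).

not V = not True = False
not V and K = False and True = False
(not V and K) iff S = False iff False = True
not ((not V and K) iff S) = not True = False
Thus S1 is false.

S2: This is not K -> (V iff (not S xor not H)).

not K = not True = False
not S = not False = True
not H = not False = True
not S xor not H = True xor True = False
V iff (not S xor not H) = True iff False = False
not K -> (V iff (not S xor not H)) = False -> False = True
Hence S2 is true.

S1 false; S2 true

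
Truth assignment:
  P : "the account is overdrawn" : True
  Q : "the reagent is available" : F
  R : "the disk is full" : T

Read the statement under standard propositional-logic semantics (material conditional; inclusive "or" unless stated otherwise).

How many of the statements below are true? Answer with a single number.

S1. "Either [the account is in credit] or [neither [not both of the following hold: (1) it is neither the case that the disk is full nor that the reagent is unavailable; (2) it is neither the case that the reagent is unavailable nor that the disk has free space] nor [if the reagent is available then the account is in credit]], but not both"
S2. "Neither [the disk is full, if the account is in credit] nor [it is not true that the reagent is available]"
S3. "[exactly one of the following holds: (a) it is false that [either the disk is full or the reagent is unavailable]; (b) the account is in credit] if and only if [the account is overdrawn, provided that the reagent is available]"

S1: Formalization: ~P xor (((R nor ~Q) nand (~Q nor ~R)) nor (Q -> ~P))

~P = ~T = F
~Q = ~F = T
R nor ~Q = T nor T = F
~Q = ~F = T
~R = ~T = F
~Q nor ~R = T nor F = F
(R nor ~Q) nand (~Q nor ~R) = F nand F = T
~P = ~T = F
Q -> ~P = F -> F = T
((R nor ~Q) nand (~Q nor ~R)) nor (Q -> ~P) = T nor T = F
~P xor (((R nor ~Q) nand (~Q nor ~R)) nor (Q -> ~P)) = F xor F = F
So S1 is false.

S2: Formalization: (~P -> R) nor ~Q

~P = ~T = F
~P -> R = F -> T = T
~Q = ~F = T
(~P -> R) nor ~Q = T nor T = F
Thus S2 is false.

S3: This is (~(R | ~Q) xor ~P) <-> (Q -> P).

~Q = ~F = T
R | ~Q = T | T = T
~(R | ~Q) = ~T = F
~P = ~T = F
~(R | ~Q) xor ~P = F xor F = F
Q -> P = F -> T = T
(~(R | ~Q) xor ~P) <-> (Q -> P) = F <-> T = F
So S3 is false.

0 of the 3 statements are true (none).

0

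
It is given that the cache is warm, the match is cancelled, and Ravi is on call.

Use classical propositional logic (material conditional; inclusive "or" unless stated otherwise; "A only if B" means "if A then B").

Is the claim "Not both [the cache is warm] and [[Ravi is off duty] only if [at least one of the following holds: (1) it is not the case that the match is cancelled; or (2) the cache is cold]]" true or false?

Let P = "the cache is warm" (True), R = "Ravi is on call" (True), Q = "the match is cancelled" (True).
In symbols: P nand (not R -> (not Q or not P))

not R = not True = False
not Q = not True = False
not P = not True = False
not Q or not P = False or False = False
not R -> (not Q or not P) = False -> False = True
P nand (not R -> (not Q or not P)) = True nand True = False

The statement is false.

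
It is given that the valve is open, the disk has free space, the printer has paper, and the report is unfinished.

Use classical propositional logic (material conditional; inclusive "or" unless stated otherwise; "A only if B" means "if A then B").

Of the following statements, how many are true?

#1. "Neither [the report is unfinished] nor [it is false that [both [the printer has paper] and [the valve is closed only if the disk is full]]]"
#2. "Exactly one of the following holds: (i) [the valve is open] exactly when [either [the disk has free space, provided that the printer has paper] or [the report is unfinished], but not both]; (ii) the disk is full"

0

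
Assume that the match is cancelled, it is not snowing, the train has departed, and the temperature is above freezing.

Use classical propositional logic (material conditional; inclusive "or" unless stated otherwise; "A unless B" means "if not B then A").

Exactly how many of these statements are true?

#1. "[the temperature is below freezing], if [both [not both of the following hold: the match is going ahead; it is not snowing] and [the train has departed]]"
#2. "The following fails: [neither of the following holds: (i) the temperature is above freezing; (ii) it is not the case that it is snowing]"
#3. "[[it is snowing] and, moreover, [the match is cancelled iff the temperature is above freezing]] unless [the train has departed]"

Let M = "the match is cancelled" (True), S = "it is snowing" (False), D = "the train has departed" (True), W = "the temperature is below freezing" (False).

#1: In symbols: ((not M nand not S) and D) -> W

not M = not True = False
not S = not False = True
not M nand not S = False nand True = True
(not M nand not S) and D = True and True = True
((not M nand not S) and D) -> W = True -> False = False
So #1 is false.

#2: In symbols: not (not W nor not S)

not W = not False = True
not S = not False = True
not W nor not S = True nor True = False
not (not W nor not S) = not False = True
Hence #2 is true.

#3: Formalization: (S and (M iff not W)) or D

not W = not False = True
M iff not W = True iff True = True
S and (M iff not W) = False and True = False
(S and (M iff not W)) or D = False or True = True
So #3 is true.

True statements: 2.

2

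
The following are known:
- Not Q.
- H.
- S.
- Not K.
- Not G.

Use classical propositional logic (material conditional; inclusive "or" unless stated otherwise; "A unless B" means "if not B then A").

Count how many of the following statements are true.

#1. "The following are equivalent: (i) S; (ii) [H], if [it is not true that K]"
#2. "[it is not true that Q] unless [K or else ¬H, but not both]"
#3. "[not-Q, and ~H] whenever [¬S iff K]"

2

#1: Parsed as S ↔ (¬K → H)

¬K = ¬F = T
¬K → H = T → T = T
S ↔ (¬K → H) = T ↔ T = T
So #1 is true.

#2: This is ¬Q ∨ (K ⊕ ¬H).

¬Q = ¬F = T
¬H = ¬T = F
K ⊕ ¬H = F ⊕ F = F
¬Q ∨ (K ⊕ ¬H) = T ∨ F = T
So #2 is true.

#3: This is (¬S ↔ K) → (¬Q ∧ ¬H).

¬S = ¬T = F
¬S ↔ K = F ↔ F = T
¬Q = ¬F = T
¬H = ¬T = F
¬Q ∧ ¬H = T ∧ F = F
(¬S ↔ K) → (¬Q ∧ ¬H) = T → F = F
Thus #3 is false.

2 of the 3 statements are true (#1, #2).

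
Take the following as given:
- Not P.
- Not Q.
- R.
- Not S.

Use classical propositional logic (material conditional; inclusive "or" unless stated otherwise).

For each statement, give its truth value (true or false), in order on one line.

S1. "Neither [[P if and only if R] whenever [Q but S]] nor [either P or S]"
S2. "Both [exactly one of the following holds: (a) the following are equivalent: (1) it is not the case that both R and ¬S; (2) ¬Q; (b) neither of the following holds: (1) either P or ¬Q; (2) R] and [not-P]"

S1 False; S2 False

S1: Formalization: ((Q ∧ S) → (P ↔ R)) ↓ (P ∨ S)

Q ∧ S = F ∧ F = F
P ↔ R = F ↔ T = F
(Q ∧ S) → (P ↔ R) = F → F = T
P ∨ S = F ∨ F = F
((Q ∧ S) → (P ↔ R)) ↓ (P ∨ S) = T ↓ F = F
Hence S1 is false.

S2: Parsed as (((R ↑ ¬S) ↔ ¬Q) ⊕ ((P ∨ ¬Q) ↓ R)) ∧ ¬P

¬S = ¬F = T
R ↑ ¬S = T ↑ T = F
¬Q = ¬F = T
(R ↑ ¬S) ↔ ¬Q = F ↔ T = F
¬Q = ¬F = T
P ∨ ¬Q = F ∨ T = T
(P ∨ ¬Q) ↓ R = T ↓ T = F
((R ↑ ¬S) ↔ ¬Q) ⊕ ((P ∨ ¬Q) ↓ R) = F ⊕ F = F
¬P = ¬F = T
(((R ↑ ¬S) ↔ ¬Q) ⊕ ((P ∨ ¬Q) ↓ R)) ∧ ¬P = F ∧ T = F
So S2 is false.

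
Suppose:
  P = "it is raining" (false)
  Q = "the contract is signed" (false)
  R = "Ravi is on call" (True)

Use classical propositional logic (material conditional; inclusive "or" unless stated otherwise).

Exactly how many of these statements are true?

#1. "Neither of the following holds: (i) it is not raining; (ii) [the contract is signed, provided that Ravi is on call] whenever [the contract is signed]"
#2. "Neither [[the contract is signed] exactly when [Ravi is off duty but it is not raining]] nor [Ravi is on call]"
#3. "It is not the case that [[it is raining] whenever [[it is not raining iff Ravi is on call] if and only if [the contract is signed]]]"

0

#1: Parsed as ¬P ↓ (Q → (R → Q))

¬P = ¬F = T
R → Q = T → F = F
Q → (R → Q) = F → F = T
¬P ↓ (Q → (R → Q)) = T ↓ T = F
So #1 is false.

#2: Parsed as (Q ↔ (¬R ∧ ¬P)) ↓ R

¬R = ¬T = F
¬P = ¬F = T
¬R ∧ ¬P = F ∧ T = F
Q ↔ (¬R ∧ ¬P) = F ↔ F = T
(Q ↔ (¬R ∧ ¬P)) ↓ R = T ↓ T = F
Hence #2 is false.

#3: Parsed as ¬(((¬P ↔ R) ↔ Q) → P)

¬P = ¬F = T
¬P ↔ R = T ↔ T = T
(¬P ↔ R) ↔ Q = T ↔ F = F
((¬P ↔ R) ↔ Q) → P = F → F = T
¬(((¬P ↔ R) ↔ Q) → P) = ¬T = F
Hence #3 is false.

Count: 0.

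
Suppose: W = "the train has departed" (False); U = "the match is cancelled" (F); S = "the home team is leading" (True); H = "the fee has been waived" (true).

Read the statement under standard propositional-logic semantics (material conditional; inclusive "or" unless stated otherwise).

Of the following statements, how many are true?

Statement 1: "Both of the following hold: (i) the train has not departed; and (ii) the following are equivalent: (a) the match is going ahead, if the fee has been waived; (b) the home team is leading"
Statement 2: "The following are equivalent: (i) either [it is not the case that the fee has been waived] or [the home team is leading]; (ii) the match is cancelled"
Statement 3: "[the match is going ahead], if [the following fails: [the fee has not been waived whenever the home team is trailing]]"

2

Statement 1: Formalization: ¬W ∧ ((H → ¬U) ↔ S)

¬W = ¬F = T
¬U = ¬F = T
H → ¬U = T → T = T
(H → ¬U) ↔ S = T ↔ T = T
¬W ∧ ((H → ¬U) ↔ S) = T ∧ T = T
Thus Statement 1 is true.

Statement 2: This is (¬H ∨ S) ↔ U.

¬H = ¬T = F
¬H ∨ S = F ∨ T = T
(¬H ∨ S) ↔ U = T ↔ F = F
Hence Statement 2 is false.

Statement 3: This is ¬(¬S → ¬H) → ¬U.

¬S = ¬T = F
¬H = ¬T = F
¬S → ¬H = F → F = T
¬(¬S → ¬H) = ¬T = F
¬U = ¬F = T
¬(¬S → ¬H) → ¬U = F → T = T
Thus Statement 3 is true.

Count: 2.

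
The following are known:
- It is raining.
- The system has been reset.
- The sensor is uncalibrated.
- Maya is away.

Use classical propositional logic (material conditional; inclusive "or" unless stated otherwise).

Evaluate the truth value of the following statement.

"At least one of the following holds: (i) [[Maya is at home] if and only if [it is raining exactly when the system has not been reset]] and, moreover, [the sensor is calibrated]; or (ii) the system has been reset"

The statement is true.

Let S = "Maya is at home" (False), P = "it is raining" (True), Q = "the system has been reset" (True), R = "the sensor is calibrated" (False).
Formalization: ((S iff (P iff not Q)) and R) or Q

not Q = not True = False
P iff not Q = True iff False = False
S iff (P iff not Q) = False iff False = True
(S iff (P iff not Q)) and R = True and False = False
((S iff (P iff not Q)) and R) or Q = False or True = True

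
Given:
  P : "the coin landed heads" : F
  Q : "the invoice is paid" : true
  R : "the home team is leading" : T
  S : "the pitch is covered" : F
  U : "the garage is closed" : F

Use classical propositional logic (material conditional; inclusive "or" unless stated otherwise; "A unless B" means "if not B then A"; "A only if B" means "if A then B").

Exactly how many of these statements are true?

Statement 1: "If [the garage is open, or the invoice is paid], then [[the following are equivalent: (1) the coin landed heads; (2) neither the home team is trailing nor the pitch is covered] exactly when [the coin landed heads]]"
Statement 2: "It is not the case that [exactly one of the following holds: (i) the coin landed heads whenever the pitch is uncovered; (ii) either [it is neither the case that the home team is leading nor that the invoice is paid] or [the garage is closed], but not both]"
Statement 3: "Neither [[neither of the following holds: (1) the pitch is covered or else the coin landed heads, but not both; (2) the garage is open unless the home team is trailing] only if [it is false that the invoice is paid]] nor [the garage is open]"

2

Statement 1: Parsed as (not U or Q) -> ((P iff (not R nor S)) iff P)

not U = not False = True
not U or Q = True or True = True
not R = not True = False
not R nor S = False nor False = True
P iff (not R nor S) = False iff True = False
(P iff (not R nor S)) iff P = False iff False = True
(not U or Q) -> ((P iff (not R nor S)) iff P) = True -> True = True
So Statement 1 is true.

Statement 2: Formalization: not ((not S -> P) xor ((R nor Q) xor U))

not S = not False = True
not S -> P = True -> False = False
R nor Q = True nor True = False
(R nor Q) xor U = False xor False = False
(not S -> P) xor ((R nor Q) xor U) = False xor False = False
not ((not S -> P) xor ((R nor Q) xor U)) = not False = True
So Statement 2 is true.

Statement 3: In symbols: (((S xor P) nor (not U or not R)) -> not Q) nor not U

S xor P = False xor False = False
not U = not False = True
not R = not True = False
not U or not R = True or False = True
(S xor P) nor (not U or not R) = False nor True = False
not Q = not True = False
((S xor P) nor (not U or not R)) -> not Q = False -> False = True
not U = not False = True
(((S xor P) nor (not U or not R)) -> not Q) nor not U = True nor True = False
So Statement 3 is false.

2 of the 3 statements are true.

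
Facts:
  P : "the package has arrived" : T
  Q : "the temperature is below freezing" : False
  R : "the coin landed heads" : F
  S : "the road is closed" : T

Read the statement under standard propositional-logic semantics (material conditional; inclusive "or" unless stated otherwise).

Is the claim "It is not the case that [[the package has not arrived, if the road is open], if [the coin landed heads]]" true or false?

False.

This is ¬(R → (¬S → ¬P)).

¬S = ¬T = F
¬P = ¬T = F
¬S → ¬P = F → F = T
R → (¬S → ¬P) = F → T = T
¬(R → (¬S → ¬P)) = ¬T = F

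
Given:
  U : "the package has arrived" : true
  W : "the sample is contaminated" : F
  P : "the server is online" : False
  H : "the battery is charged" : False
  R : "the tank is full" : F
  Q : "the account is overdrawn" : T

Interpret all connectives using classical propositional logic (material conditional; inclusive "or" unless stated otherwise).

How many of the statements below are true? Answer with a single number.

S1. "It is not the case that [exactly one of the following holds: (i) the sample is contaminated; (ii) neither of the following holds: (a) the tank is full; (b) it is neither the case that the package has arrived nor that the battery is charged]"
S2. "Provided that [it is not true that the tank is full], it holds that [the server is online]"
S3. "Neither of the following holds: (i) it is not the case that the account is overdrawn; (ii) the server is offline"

S1: Parsed as ~(W xor (R nor (U nor H)))

U nor H = T nor F = F
R nor (U nor H) = F nor F = T
W xor (R nor (U nor H)) = F xor T = T
~(W xor (R nor (U nor H))) = ~T = F
Hence S1 is false.

S2: In symbols: ~R -> P

~R = ~F = T
~R -> P = T -> F = F
Thus S2 is false.

S3: Parsed as ~Q nor ~P

~Q = ~T = F
~P = ~F = T
~Q nor ~P = F nor T = F
So S3 is false.

True statements: 0 (none).

0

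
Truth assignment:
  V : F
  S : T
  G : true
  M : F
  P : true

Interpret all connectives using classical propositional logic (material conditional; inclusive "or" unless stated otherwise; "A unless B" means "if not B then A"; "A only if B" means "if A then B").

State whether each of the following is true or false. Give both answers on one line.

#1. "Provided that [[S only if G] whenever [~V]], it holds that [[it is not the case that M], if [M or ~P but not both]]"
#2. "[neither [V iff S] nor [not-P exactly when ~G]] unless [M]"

#1: This is (~V -> (S -> G)) -> ((M xor ~P) -> ~M).

~V = ~F = T
S -> G = T -> T = T
~V -> (S -> G) = T -> T = T
~P = ~T = F
M xor ~P = F xor F = F
~M = ~F = T
(M xor ~P) -> ~M = F -> T = T
(~V -> (S -> G)) -> ((M xor ~P) -> ~M) = T -> T = T
So #1 is true.

#2: In symbols: ((V <-> S) nor (~P <-> ~G)) | M

V <-> S = F <-> T = F
~P = ~T = F
~G = ~T = F
~P <-> ~G = F <-> F = T
(V <-> S) nor (~P <-> ~G) = F nor T = F
((V <-> S) nor (~P <-> ~G)) | M = F | F = F
Thus #2 is false.

#1 T; #2 F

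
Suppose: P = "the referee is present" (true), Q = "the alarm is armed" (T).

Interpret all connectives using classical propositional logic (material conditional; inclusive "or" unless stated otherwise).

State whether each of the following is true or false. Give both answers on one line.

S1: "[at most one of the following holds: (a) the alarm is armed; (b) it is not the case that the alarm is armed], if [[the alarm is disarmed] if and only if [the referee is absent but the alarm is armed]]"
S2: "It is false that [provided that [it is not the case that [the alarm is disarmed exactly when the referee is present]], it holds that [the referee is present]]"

S1 True, S2 False

S1: Formalization: (¬Q ↔ (¬P ∧ Q)) → (Q ↑ ¬Q)

¬Q = ¬T = F
¬P = ¬T = F
¬P ∧ Q = F ∧ T = F
¬Q ↔ (¬P ∧ Q) = F ↔ F = T
¬Q = ¬T = F
Q ↑ ¬Q = T ↑ F = T
(¬Q ↔ (¬P ∧ Q)) → (Q ↑ ¬Q) = T → T = T
Thus S1 is true.

S2: This is ¬(¬(¬Q ↔ P) → P).

¬Q = ¬T = F
¬Q ↔ P = F ↔ T = F
¬(¬Q ↔ P) = ¬F = T
¬(¬Q ↔ P) → P = T → T = T
¬(¬(¬Q ↔ P) → P) = ¬T = F
Hence S2 is false.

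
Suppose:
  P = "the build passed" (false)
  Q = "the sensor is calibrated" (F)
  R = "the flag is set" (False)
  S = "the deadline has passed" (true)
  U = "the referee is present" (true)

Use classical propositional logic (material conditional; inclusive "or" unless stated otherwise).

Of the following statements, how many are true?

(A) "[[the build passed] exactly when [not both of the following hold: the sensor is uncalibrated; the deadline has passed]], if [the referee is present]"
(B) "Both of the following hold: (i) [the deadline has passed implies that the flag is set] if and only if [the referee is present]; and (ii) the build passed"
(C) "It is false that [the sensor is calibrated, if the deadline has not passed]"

(A): In symbols: U → (P ↔ (¬Q ↑ S))

¬Q = ¬F = T
¬Q ↑ S = T ↑ T = F
P ↔ (¬Q ↑ S) = F ↔ F = T
U → (P ↔ (¬Q ↑ S)) = T → T = T
Thus (A) is true.

(B): Formalization: ((S → R) ↔ U) ∧ P

S → R = T → F = F
(S → R) ↔ U = F ↔ T = F
((S → R) ↔ U) ∧ P = F ∧ F = F
Hence (B) is false.

(C): This is ¬(¬S → Q).

¬S = ¬T = F
¬S → Q = F → F = T
¬(¬S → Q) = ¬T = F
Thus (C) is false.

Count: 1.

1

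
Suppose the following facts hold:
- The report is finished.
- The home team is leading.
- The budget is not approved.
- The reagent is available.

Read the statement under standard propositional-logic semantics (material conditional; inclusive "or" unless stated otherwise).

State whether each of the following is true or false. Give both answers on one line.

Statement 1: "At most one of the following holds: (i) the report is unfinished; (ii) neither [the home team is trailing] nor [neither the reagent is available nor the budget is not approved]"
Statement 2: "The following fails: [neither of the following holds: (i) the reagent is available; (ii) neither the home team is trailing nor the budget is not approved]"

Statement 1 T / Statement 2 T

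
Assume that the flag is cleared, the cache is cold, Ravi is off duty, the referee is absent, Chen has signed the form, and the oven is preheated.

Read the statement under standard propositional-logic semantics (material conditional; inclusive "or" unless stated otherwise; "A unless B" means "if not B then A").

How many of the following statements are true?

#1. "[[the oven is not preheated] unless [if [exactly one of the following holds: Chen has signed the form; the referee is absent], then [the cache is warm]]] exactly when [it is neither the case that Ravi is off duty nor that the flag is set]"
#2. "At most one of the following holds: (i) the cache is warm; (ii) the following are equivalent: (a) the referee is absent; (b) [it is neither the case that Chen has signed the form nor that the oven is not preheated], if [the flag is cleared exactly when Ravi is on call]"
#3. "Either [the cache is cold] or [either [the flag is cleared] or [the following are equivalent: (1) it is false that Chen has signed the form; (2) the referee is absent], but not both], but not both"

1

Let V = "the oven is preheated" (T), U = "Chen has signed the form" (T), S = "the referee is present" (F), Q = "the cache is warm" (F), R = "Ravi is on call" (F), P = "the flag is set" (F).

#1: Formalization: (¬V ∨ ((U ⊕ ¬S) → Q)) ↔ (¬R ↓ P)

¬V = ¬T = F
¬S = ¬F = T
U ⊕ ¬S = T ⊕ T = F
(U ⊕ ¬S) → Q = F → F = T
¬V ∨ ((U ⊕ ¬S) → Q) = F ∨ T = T
¬R = ¬F = T
¬R ↓ P = T ↓ F = F
(¬V ∨ ((U ⊕ ¬S) → Q)) ↔ (¬R ↓ P) = T ↔ F = F
So #1 is false.

#2: This is Q ↑ (¬S ↔ ((¬P ↔ R) → (U ↓ ¬V))).

¬S = ¬F = T
¬P = ¬F = T
¬P ↔ R = T ↔ F = F
¬V = ¬T = F
U ↓ ¬V = T ↓ F = F
(¬P ↔ R) → (U ↓ ¬V) = F → F = T
¬S ↔ ((¬P ↔ R) → (U ↓ ¬V)) = T ↔ T = T
Q ↑ (¬S ↔ ((¬P ↔ R) → (U ↓ ¬V))) = F ↑ T = T
Hence #2 is true.

#3: Formalization: ¬Q ⊕ (¬P ⊕ (¬U ↔ ¬S))

¬Q = ¬F = T
¬P = ¬F = T
¬U = ¬T = F
¬S = ¬F = T
¬U ↔ ¬S = F ↔ T = F
¬P ⊕ (¬U ↔ ¬S) = T ⊕ F = T
¬Q ⊕ (¬P ⊕ (¬U ↔ ¬S)) = T ⊕ T = F
Hence #3 is false.

1 of the 3 statements is true.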